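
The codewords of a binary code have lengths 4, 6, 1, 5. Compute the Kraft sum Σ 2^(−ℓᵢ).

With common denominator 2^6 = 64: Σ 2^(−ℓᵢ) = 4/64 + 1/64 + 32/64 + 2/64 = 39/64 = 0.609375.

0.609375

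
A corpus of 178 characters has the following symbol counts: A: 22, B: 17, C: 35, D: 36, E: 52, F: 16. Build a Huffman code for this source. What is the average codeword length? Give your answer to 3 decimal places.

2.494 bits/symbol

Probabilities are the counts divided by 178.
Repeatedly combine the two least-probable nodes; the expected code length is the sum of the merged weights.
merge 8/89 + 17/178 → 33/178
merge 11/89 + 33/178 → 55/178
merge 35/178 + 18/89 → 71/178
merge 26/89 + 55/178 → 107/178
merge 71/178 + 107/178 → 1
L = 33/178 + 55/178 + 71/178 + 107/178 + 1 = 222/89 ≈ 2.494 bits/symbol.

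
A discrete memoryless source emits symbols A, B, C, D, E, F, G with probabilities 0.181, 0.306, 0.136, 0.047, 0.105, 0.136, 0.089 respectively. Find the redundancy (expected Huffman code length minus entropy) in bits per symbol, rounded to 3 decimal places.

Entropy H = −Σ p log₂ p ≈ 2.6114 bits.
Huffman merges: 47/1000+89/1000→17/125; 21/200+17/125→241/1000; 17/125+17/125→34/125; 181/1000+241/1000→211/500; 34/125+153/500→289/500; 211/500+289/500→1. L = 2649/1000 ≈ 2.6490.
L − H = 2.6490 − 2.6114 = 0.038 bits.

0.038 bits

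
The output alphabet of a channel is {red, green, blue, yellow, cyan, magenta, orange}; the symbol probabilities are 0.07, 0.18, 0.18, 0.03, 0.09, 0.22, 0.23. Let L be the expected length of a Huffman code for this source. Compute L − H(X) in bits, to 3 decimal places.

0.058 bits

Entropy H = −Σ p log₂ p ≈ 2.5918 bits.
Huffman merges: 3/100+7/100→1/10; 9/100+1/10→19/100; 9/50+9/50→9/25; 19/100+11/50→41/100; 23/100+9/25→59/100; 41/100+59/100→1. L = 53/20 ≈ 2.6500.
L − H = 2.6500 − 2.5918 = 0.058 bits.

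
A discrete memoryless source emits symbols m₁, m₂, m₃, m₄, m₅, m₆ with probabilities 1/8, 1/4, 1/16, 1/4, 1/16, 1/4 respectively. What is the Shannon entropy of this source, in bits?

2.375 bits

Each probability is a power of 1/2, so log₂(1/p) is an integer.
H = Σ p·log₂(1/p) = 1/8·3 + 1/4·2 + 1/16·4 + 1/4·2 + 1/16·4 + 1/4·2 = 2.375 bits.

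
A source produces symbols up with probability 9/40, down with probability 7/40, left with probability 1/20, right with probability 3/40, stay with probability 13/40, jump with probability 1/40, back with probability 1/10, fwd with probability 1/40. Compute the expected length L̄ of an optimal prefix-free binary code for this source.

Repeatedly combine the two least-probable nodes; the expected code length is the sum of the merged weights.
merge 1/40 + 1/40 → 1/20
merge 1/20 + 1/20 → 1/10
merge 3/40 + 1/10 → 7/40
merge 1/10 + 7/40 → 11/40
merge 7/40 + 9/40 → 2/5
merge 11/40 + 13/40 → 3/5
merge 2/5 + 3/5 → 1
L = 1/20 + 1/10 + 7/40 + 11/40 + 2/5 + 3/5 + 1 = 13/5 = 2.6 bits/symbol.

2.6 bits/symbol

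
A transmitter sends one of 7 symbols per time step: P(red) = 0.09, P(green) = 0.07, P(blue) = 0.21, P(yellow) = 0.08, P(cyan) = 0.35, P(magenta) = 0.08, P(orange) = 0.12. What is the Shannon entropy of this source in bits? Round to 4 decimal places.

2.5342 bits

H = −Σ pᵢ log₂ pᵢ.
−0.09·log₂(0.09) = 0.3127
−0.07·log₂(0.07) = 0.2686
−0.21·log₂(0.21) = 0.4728
−0.08·log₂(0.08) = 0.2915
−0.35·log₂(0.35) = 0.5301
−0.08·log₂(0.08) = 0.2915
−0.12·log₂(0.12) = 0.3671
Sum ≈ 2.5342 → 2.5342 bits.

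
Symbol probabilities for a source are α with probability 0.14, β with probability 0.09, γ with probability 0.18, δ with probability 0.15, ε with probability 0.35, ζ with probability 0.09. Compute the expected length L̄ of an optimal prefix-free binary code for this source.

2.47 bits/symbol

Repeatedly combine the two least-probable nodes; the expected code length is the sum of the merged weights.
merge 9/100 + 9/100 → 9/50
merge 7/50 + 3/20 → 29/100
merge 9/50 + 9/50 → 9/25
merge 29/100 + 7/20 → 16/25
merge 9/25 + 16/25 → 1
L = 9/50 + 29/100 + 9/25 + 16/25 + 1 = 247/100 = 2.47 bits/symbol.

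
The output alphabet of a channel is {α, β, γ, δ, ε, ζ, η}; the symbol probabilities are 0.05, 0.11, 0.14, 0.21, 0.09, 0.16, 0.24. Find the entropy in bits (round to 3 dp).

H = −Σ pᵢ log₂ pᵢ.
−0.05·log₂(0.05) = 0.2161
−0.11·log₂(0.11) = 0.3503
−0.14·log₂(0.14) = 0.3971
−0.21·log₂(0.21) = 0.4728
−0.09·log₂(0.09) = 0.3127
−0.16·log₂(0.16) = 0.4230
−0.24·log₂(0.24) = 0.4941
Sum ≈ 2.6661 → 2.666 bits.

2.666 bits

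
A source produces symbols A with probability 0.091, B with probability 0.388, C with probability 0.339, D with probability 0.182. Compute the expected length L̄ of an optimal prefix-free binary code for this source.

Repeatedly combine the two least-probable nodes; the expected code length is the sum of the merged weights.
merge 91/1000 + 91/500 → 273/1000
merge 273/1000 + 339/1000 → 153/250
merge 97/250 + 153/250 → 1
L = 273/1000 + 153/250 + 1 = 377/200 = 1.885 bits/symbol.

1.885 bits/symbol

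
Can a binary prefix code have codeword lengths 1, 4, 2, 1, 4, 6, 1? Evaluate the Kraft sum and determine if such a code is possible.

With common denominator 2^6 = 64: Σ 2^(−ℓᵢ) = 32/64 + 4/64 + 16/64 + 32/64 + 4/64 + 1/64 + 32/64 = 121/64 = 1.890625.
Kraft's inequality requires Σ ≤ 1; here Σ = 1.890625 > 1, so no such prefix code exists.

1.890625; no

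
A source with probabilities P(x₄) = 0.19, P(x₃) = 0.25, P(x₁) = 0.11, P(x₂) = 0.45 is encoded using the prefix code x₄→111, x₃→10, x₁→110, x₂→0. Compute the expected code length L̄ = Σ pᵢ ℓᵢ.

1.85 bits/symbol

L̄ = Σ pᵢ·ℓᵢ = 0.19·3 + 0.25·2 + 0.11·3 + 0.45·1 = 1.85 bits/symbol.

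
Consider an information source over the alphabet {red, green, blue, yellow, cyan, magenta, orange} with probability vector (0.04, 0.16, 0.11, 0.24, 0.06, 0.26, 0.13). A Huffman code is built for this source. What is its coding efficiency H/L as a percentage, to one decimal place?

Entropy H = −Σ p log₂ p ≈ 2.5847 bits.
Huffman merges: 1/25+3/50→1/10; 1/10+11/100→21/100; 13/100+4/25→29/100; 21/100+6/25→9/20; 13/50+29/100→11/20; 9/20+11/20→1. L = 13/5 ≈ 2.6000.
Efficiency = H/L = 2.5847/2.6000 = 99.4%.

99.4%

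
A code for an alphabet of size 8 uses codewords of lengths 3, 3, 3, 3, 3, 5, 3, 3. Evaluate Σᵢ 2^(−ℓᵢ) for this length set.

With common denominator 2^5 = 32: Σ 2^(−ℓᵢ) = 4/32 + 4/32 + 4/32 + 4/32 + 4/32 + 1/32 + 4/32 + 4/32 = 29/32 = 0.90625.

0.90625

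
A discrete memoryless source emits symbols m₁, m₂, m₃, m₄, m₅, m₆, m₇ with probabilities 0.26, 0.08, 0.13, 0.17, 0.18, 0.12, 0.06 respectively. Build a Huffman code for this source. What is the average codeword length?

Repeatedly combine the two least-probable nodes; the expected code length is the sum of the merged weights.
merge 3/50 + 2/25 → 7/50
merge 3/25 + 13/100 → 1/4
merge 7/50 + 17/100 → 31/100
merge 9/50 + 1/4 → 43/100
merge 13/50 + 31/100 → 57/100
merge 43/100 + 57/100 → 1
L = 7/50 + 1/4 + 31/100 + 43/100 + 57/100 + 1 = 27/10 = 2.7 bits/symbol.

2.7 bits/symbol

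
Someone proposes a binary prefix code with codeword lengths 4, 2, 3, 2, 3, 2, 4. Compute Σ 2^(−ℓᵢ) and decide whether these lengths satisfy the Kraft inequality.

1.125; no

With common denominator 2^4 = 16: Σ 2^(−ℓᵢ) = 1/16 + 4/16 + 2/16 + 4/16 + 2/16 + 4/16 + 1/16 = 18/16 = 1.125.
Kraft's inequality requires Σ ≤ 1; here Σ = 1.125 > 1, so no such prefix code exists.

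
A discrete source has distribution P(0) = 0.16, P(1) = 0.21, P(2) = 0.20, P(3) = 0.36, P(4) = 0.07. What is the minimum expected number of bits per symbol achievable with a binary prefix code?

Repeatedly combine the two least-probable nodes; the expected code length is the sum of the merged weights.
merge 7/100 + 4/25 → 23/100
merge 1/5 + 21/100 → 41/100
merge 23/100 + 9/25 → 59/100
merge 41/100 + 59/100 → 1
L = 23/100 + 41/100 + 59/100 + 1 = 223/100 = 2.23 bits/symbol.

2.23 bits/symbol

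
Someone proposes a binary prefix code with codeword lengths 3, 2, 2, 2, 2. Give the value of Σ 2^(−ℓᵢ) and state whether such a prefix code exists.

1.125; no

With common denominator 2^3 = 8: Σ 2^(−ℓᵢ) = 1/8 + 2/8 + 2/8 + 2/8 + 2/8 = 9/8 = 1.125.
Kraft's inequality requires Σ ≤ 1; here Σ = 1.125 > 1, so no such prefix code exists.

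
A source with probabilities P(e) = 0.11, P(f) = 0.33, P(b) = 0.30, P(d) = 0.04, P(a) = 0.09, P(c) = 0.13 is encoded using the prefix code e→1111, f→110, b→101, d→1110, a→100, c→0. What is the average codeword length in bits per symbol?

L̄ = Σ pᵢ·ℓᵢ = 0.11·4 + 0.33·3 + 0.30·3 + 0.04·4 + 0.09·3 + 0.13·1 = 2.89 bits/symbol.

2.89 bits/symbol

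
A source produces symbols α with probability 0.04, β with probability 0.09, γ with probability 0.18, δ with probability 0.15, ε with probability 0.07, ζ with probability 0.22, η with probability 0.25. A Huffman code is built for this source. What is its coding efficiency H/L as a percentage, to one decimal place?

Entropy H = −Σ p log₂ p ≈ 2.6034 bits.
Huffman merges: 1/25+7/100→11/100; 9/100+11/100→1/5; 3/20+9/50→33/100; 1/5+11/50→21/50; 1/4+33/100→29/50; 21/50+29/50→1. L = 66/25 ≈ 2.6400.
Efficiency = H/L = 2.6034/2.6400 = 98.6%.

98.6%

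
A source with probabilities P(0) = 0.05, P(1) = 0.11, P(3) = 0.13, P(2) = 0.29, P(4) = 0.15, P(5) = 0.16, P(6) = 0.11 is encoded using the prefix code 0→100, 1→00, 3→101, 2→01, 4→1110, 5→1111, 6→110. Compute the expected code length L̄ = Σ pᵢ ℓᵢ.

L̄ = Σ pᵢ·ℓᵢ = 0.05·3 + 0.11·2 + 0.13·3 + 0.29·2 + 0.15·4 + 0.16·4 + 0.11·3 = 2.91 bits/symbol.

2.91 bits/symbol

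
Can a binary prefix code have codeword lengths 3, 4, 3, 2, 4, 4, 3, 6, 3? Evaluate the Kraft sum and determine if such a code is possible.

0.953125; yes

With common denominator 2^6 = 64: Σ 2^(−ℓᵢ) = 8/64 + 4/64 + 8/64 + 16/64 + 4/64 + 4/64 + 8/64 + 1/64 + 8/64 = 61/64 = 0.953125.
Kraft's inequality requires Σ ≤ 1; here Σ = 0.953125 ≤ 1, so such a prefix code exists.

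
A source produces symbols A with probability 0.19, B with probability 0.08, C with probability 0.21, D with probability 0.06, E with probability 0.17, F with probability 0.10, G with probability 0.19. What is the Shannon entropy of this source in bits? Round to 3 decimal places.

H = −Σ pᵢ log₂ pᵢ.
−0.19·log₂(0.19) = 0.4552
−0.08·log₂(0.08) = 0.2915
−0.21·log₂(0.21) = 0.4728
−0.06·log₂(0.06) = 0.2435
−0.17·log₂(0.17) = 0.4346
−0.10·log₂(0.10) = 0.3322
−0.19·log₂(0.19) = 0.4552
Sum ≈ 2.6851 → 2.685 bits.

2.685 bits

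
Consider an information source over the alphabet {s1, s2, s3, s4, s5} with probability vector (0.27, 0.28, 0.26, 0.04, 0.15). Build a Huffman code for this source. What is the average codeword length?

2.19 bits/symbol

Repeatedly combine the two least-probable nodes; the expected code length is the sum of the merged weights.
merge 1/25 + 3/20 → 19/100
merge 19/100 + 13/50 → 9/20
merge 27/100 + 7/25 → 11/20
merge 9/20 + 11/20 → 1
L = 19/100 + 9/20 + 11/20 + 1 = 219/100 = 2.19 bits/symbol.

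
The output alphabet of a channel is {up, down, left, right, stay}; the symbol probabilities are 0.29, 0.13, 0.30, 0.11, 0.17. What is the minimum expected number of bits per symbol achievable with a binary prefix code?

Repeatedly combine the two least-probable nodes; the expected code length is the sum of the merged weights.
merge 11/100 + 13/100 → 6/25
merge 17/100 + 6/25 → 41/100
merge 29/100 + 3/10 → 59/100
merge 41/100 + 59/100 → 1
L = 6/25 + 41/100 + 59/100 + 1 = 56/25 = 2.24 bits/symbol.

2.24 bits/symbol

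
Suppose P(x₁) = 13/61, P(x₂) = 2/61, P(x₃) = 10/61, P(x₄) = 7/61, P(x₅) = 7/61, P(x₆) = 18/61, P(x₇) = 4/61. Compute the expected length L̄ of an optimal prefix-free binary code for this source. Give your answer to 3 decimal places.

2.590 bits/symbol

Repeatedly combine the two least-probable nodes; the expected code length is the sum of the merged weights.
merge 2/61 + 4/61 → 6/61
merge 6/61 + 7/61 → 13/61
merge 7/61 + 10/61 → 17/61
merge 13/61 + 13/61 → 26/61
merge 17/61 + 18/61 → 35/61
merge 26/61 + 35/61 → 1
L = 6/61 + 13/61 + 17/61 + 26/61 + 35/61 + 1 = 158/61 ≈ 2.590 bits/symbol.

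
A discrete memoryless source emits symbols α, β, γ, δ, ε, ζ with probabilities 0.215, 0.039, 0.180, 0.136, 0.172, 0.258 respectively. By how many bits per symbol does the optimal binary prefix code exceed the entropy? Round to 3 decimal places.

Entropy H = −Σ p log₂ p ≈ 2.4371 bits.
Huffman merges: 39/1000+17/125→7/40; 43/250+7/40→347/1000; 9/50+43/200→79/200; 129/500+347/1000→121/200; 79/200+121/200→1. L = 1261/500 ≈ 2.5220.
L − H = 2.5220 − 2.4371 = 0.085 bits.

0.085 bits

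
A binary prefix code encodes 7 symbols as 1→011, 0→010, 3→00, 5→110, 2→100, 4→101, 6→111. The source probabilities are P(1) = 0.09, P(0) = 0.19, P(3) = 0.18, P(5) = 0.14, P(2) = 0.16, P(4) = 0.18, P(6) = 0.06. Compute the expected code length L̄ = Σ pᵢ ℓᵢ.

L̄ = Σ pᵢ·ℓᵢ = 0.09·3 + 0.19·3 + 0.18·2 + 0.14·3 + 0.16·3 + 0.18·3 + 0.06·3 = 2.82 bits/symbol.

2.82 bits/symbol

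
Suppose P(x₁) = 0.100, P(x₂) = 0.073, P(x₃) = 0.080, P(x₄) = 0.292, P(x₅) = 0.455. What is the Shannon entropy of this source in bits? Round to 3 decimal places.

H = −Σ pᵢ log₂ pᵢ.
−0.100·log₂(0.100) = 0.3322
−0.073·log₂(0.073) = 0.2756
−0.080·log₂(0.080) = 0.2915
−0.292·log₂(0.292) = 0.5186
−0.455·log₂(0.455) = 0.5169
Sum ≈ 1.9348 → 1.935 bits.

1.935 bits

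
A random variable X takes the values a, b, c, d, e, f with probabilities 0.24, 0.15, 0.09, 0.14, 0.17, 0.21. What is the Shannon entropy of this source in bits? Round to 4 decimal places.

H = −Σ pᵢ log₂ pᵢ.
−0.24·log₂(0.24) = 0.4941
−0.15·log₂(0.15) = 0.4105
−0.09·log₂(0.09) = 0.3127
−0.14·log₂(0.14) = 0.3971
−0.17·log₂(0.17) = 0.4346
−0.21·log₂(0.21) = 0.4728
Sum ≈ 2.5219 → 2.5219 bits.

2.5219 bits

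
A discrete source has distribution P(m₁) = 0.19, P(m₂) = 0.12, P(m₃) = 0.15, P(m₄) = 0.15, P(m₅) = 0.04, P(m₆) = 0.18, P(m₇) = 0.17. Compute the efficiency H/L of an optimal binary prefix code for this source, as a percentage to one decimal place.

97.1%

Entropy H = −Σ p log₂ p ≈ 2.7090 bits.
Huffman merges: 1/25+3/25→4/25; 3/20+3/20→3/10; 4/25+17/100→33/100; 9/50+19/100→37/100; 3/10+33/100→63/100; 37/100+63/100→1. L = 279/100 ≈ 2.7900.
Efficiency = H/L = 2.7090/2.7900 = 97.1%.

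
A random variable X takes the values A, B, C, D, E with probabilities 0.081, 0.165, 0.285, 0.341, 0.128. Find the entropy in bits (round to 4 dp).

2.1476 bits

H = −Σ pᵢ log₂ pᵢ.
−0.081·log₂(0.081) = 0.2937
−0.165·log₂(0.165) = 0.4289
−0.285·log₂(0.285) = 0.5161
−0.341·log₂(0.341) = 0.5293
−0.128·log₂(0.128) = 0.3796
Sum ≈ 2.1476 → 2.1476 bits.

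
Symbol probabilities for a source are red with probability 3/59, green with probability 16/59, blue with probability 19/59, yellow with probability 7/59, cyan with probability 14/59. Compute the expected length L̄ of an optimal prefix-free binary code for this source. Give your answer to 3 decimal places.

Repeatedly combine the two least-probable nodes; the expected code length is the sum of the merged weights.
merge 3/59 + 7/59 → 10/59
merge 10/59 + 14/59 → 24/59
merge 16/59 + 19/59 → 35/59
merge 24/59 + 35/59 → 1
L = 10/59 + 24/59 + 35/59 + 1 = 128/59 ≈ 2.169 bits/symbol.

2.169 bits/symbol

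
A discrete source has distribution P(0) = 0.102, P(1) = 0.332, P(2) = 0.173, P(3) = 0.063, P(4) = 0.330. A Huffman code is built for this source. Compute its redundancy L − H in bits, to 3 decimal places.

0.084 bits

Entropy H = −Σ p log₂ p ≈ 2.0810 bits.
Huffman merges: 63/1000+51/500→33/200; 33/200+173/1000→169/500; 33/100+83/250→331/500; 169/500+331/500→1. L = 433/200 ≈ 2.1650.
L − H = 2.1650 − 2.0810 = 0.084 bits.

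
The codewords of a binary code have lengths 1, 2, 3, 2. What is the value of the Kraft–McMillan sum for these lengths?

1.125

With common denominator 2^3 = 8: Σ 2^(−ℓᵢ) = 4/8 + 2/8 + 1/8 + 2/8 = 9/8 = 1.125.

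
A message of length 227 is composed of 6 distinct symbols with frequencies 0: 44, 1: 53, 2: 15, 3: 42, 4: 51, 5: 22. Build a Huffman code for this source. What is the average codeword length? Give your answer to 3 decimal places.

2.511 bits/symbol

Probabilities are the counts divided by 227.
Repeatedly combine the two least-probable nodes; the expected code length is the sum of the merged weights.
merge 15/227 + 22/227 → 37/227
merge 37/227 + 42/227 → 79/227
merge 44/227 + 51/227 → 95/227
merge 53/227 + 79/227 → 132/227
merge 95/227 + 132/227 → 1
L = 37/227 + 79/227 + 95/227 + 132/227 + 1 = 570/227 ≈ 2.511 bits/symbol.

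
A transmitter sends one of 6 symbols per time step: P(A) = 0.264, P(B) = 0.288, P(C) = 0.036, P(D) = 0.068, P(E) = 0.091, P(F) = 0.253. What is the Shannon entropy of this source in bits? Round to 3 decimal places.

2.277 bits

H = −Σ pᵢ log₂ pᵢ.
−0.264·log₂(0.264) = 0.5072
−0.288·log₂(0.288) = 0.5172
−0.036·log₂(0.036) = 0.1727
−0.068·log₂(0.068) = 0.2637
−0.091·log₂(0.091) = 0.3147
−0.253·log₂(0.253) = 0.5016
Sum ≈ 2.2772 → 2.277 bits.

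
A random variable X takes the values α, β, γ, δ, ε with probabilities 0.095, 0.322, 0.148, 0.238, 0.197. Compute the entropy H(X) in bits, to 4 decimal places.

H = −Σ pᵢ log₂ pᵢ.
−0.095·log₂(0.095) = 0.3226
−0.322·log₂(0.322) = 0.5264
−0.148·log₂(0.148) = 0.4079
−0.238·log₂(0.238) = 0.4929
−0.197·log₂(0.197) = 0.4617
Sum ≈ 2.2116 → 2.2116 bits.

2.2116 bits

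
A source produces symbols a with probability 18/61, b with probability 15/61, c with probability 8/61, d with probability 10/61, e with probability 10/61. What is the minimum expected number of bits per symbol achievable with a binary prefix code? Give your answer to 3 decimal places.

2.295 bits/symbol

Repeatedly combine the two least-probable nodes; the expected code length is the sum of the merged weights.
merge 8/61 + 10/61 → 18/61
merge 10/61 + 15/61 → 25/61
merge 18/61 + 18/61 → 36/61
merge 25/61 + 36/61 → 1
L = 18/61 + 25/61 + 36/61 + 1 = 140/61 ≈ 2.295 bits/symbol.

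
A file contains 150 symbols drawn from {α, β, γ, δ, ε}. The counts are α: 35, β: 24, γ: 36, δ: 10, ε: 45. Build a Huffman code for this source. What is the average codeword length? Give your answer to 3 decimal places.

2.227 bits/symbol

Probabilities are the counts divided by 150.
Repeatedly combine the two least-probable nodes; the expected code length is the sum of the merged weights.
merge 1/15 + 4/25 → 17/75
merge 17/75 + 7/30 → 23/50
merge 6/25 + 3/10 → 27/50
merge 23/50 + 27/50 → 1
L = 17/75 + 23/50 + 27/50 + 1 = 167/75 ≈ 2.227 bits/symbol.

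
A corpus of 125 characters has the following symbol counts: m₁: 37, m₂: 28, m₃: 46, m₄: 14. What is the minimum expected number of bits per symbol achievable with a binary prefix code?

Probabilities are the counts divided by 125.
Repeatedly combine the two least-probable nodes; the expected code length is the sum of the merged weights.
merge 14/125 + 28/125 → 42/125
merge 37/125 + 42/125 → 79/125
merge 46/125 + 79/125 → 1
L = 42/125 + 79/125 + 1 = 246/125 = 1.968 bits/symbol.

1.968 bits/symbol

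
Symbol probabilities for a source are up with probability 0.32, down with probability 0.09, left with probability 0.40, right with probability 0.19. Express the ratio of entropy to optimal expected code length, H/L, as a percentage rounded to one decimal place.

97.0%

Entropy H = −Σ p log₂ p ≈ 1.8227 bits.
Huffman merges: 9/100+19/100→7/25; 7/25+8/25→3/5; 2/5+3/5→1. L = 47/25 ≈ 1.8800.
Efficiency = H/L = 1.8227/1.8800 = 97.0%.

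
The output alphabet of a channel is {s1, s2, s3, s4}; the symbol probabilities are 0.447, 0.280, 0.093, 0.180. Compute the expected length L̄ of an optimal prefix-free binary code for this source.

Repeatedly combine the two least-probable nodes; the expected code length is the sum of the merged weights.
merge 93/1000 + 9/50 → 273/1000
merge 273/1000 + 7/25 → 553/1000
merge 447/1000 + 553/1000 → 1
L = 273/1000 + 553/1000 + 1 = 913/500 = 1.826 bits/symbol.

1.826 bits/symbol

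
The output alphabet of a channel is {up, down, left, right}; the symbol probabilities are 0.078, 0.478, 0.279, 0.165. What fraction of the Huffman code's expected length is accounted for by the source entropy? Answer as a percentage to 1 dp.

98.5%

Entropy H = −Σ p log₂ p ≈ 1.7388 bits.
Huffman merges: 39/500+33/200→243/1000; 243/1000+279/1000→261/500; 239/500+261/500→1. L = 353/200 ≈ 1.7650.
Efficiency = H/L = 1.7388/1.7650 = 98.5%.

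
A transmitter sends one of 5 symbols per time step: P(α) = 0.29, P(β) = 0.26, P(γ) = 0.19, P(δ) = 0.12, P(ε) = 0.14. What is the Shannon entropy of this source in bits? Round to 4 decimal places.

H = −Σ pᵢ log₂ pᵢ.
−0.29·log₂(0.29) = 0.5179
−0.26·log₂(0.26) = 0.5053
−0.19·log₂(0.19) = 0.4552
−0.12·log₂(0.12) = 0.3671
−0.14·log₂(0.14) = 0.3971
Sum ≈ 2.2426 → 2.2426 bits.

2.2426 bits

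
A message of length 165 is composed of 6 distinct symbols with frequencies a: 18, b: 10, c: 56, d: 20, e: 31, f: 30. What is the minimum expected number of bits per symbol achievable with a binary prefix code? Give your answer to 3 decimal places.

2.461 bits/symbol

Probabilities are the counts divided by 165.
Repeatedly combine the two least-probable nodes; the expected code length is the sum of the merged weights.
merge 2/33 + 6/55 → 28/165
merge 4/33 + 28/165 → 16/55
merge 2/11 + 31/165 → 61/165
merge 16/55 + 56/165 → 104/165
merge 61/165 + 104/165 → 1
L = 28/165 + 16/55 + 61/165 + 104/165 + 1 = 406/165 ≈ 2.461 bits/symbol.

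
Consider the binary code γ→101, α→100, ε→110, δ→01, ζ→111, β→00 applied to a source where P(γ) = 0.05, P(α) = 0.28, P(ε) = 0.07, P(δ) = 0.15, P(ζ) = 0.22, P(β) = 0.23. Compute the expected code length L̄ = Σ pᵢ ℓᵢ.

2.62 bits/symbol

L̄ = Σ pᵢ·ℓᵢ = 0.05·3 + 0.28·3 + 0.07·3 + 0.15·2 + 0.22·3 + 0.23·2 = 2.62 bits/symbol.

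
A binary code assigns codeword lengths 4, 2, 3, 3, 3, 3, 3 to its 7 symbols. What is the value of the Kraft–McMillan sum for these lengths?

0.9375

With common denominator 2^4 = 16: Σ 2^(−ℓᵢ) = 1/16 + 4/16 + 2/16 + 2/16 + 2/16 + 2/16 + 2/16 = 15/16 = 0.9375.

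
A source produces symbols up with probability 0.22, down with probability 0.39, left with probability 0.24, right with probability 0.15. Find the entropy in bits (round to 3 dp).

H = −Σ pᵢ log₂ pᵢ.
−0.22·log₂(0.22) = 0.4806
−0.39·log₂(0.39) = 0.5298
−0.24·log₂(0.24) = 0.4941
−0.15·log₂(0.15) = 0.4105
Sum ≈ 1.9150 → 1.915 bits.

1.915 bits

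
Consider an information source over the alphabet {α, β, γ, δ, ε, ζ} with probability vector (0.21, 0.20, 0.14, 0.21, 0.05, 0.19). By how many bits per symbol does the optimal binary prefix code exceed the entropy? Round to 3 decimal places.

Entropy H = −Σ p log₂ p ≈ 2.4785 bits.
Huffman merges: 1/20+7/50→19/100; 19/100+19/100→19/50; 1/5+21/100→41/100; 21/100+19/50→59/100; 41/100+59/100→1. L = 257/100 ≈ 2.5700.
L − H = 2.5700 − 2.4785 = 0.092 bits.

0.092 bits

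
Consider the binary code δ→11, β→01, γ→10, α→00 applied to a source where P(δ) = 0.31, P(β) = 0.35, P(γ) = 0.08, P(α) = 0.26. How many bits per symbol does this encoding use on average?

2 bits/symbol

L̄ = Σ pᵢ·ℓᵢ = 0.31·2 + 0.35·2 + 0.08·2 + 0.26·2 = 2 bits/symbol.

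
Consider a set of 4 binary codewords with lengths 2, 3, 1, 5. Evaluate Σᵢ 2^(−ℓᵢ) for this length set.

0.90625

With common denominator 2^5 = 32: Σ 2^(−ℓᵢ) = 8/32 + 4/32 + 16/32 + 1/32 = 29/32 = 0.90625.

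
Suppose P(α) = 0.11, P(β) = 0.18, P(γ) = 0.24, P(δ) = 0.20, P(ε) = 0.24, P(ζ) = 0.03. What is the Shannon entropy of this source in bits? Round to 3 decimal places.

H = −Σ pᵢ log₂ pᵢ.
−0.11·log₂(0.11) = 0.3503
−0.18·log₂(0.18) = 0.4453
−0.24·log₂(0.24) = 0.4941
−0.20·log₂(0.20) = 0.4644
−0.24·log₂(0.24) = 0.4941
−0.03·log₂(0.03) = 0.1518
Sum ≈ 2.4000 → 2.400 bits.

2.400 bits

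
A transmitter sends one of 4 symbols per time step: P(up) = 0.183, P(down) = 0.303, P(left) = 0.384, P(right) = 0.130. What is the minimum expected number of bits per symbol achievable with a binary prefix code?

Repeatedly combine the two least-probable nodes; the expected code length is the sum of the merged weights.
merge 13/100 + 183/1000 → 313/1000
merge 303/1000 + 313/1000 → 77/125
merge 48/125 + 77/125 → 1
L = 313/1000 + 77/125 + 1 = 1929/1000 = 1.929 bits/symbol.

1.929 bits/symbol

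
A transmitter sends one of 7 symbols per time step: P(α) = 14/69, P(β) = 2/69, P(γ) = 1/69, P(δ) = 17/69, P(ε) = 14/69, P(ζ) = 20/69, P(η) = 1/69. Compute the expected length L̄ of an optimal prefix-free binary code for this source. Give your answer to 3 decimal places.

Repeatedly combine the two least-probable nodes; the expected code length is the sum of the merged weights.
merge 1/69 + 1/69 → 2/69
merge 2/69 + 2/69 → 4/69
merge 4/69 + 14/69 → 6/23
merge 14/69 + 17/69 → 31/69
merge 6/23 + 20/69 → 38/69
merge 31/69 + 38/69 → 1
L = 2/69 + 4/69 + 6/23 + 31/69 + 38/69 + 1 = 54/23 ≈ 2.348 bits/symbol.

2.348 bits/symbol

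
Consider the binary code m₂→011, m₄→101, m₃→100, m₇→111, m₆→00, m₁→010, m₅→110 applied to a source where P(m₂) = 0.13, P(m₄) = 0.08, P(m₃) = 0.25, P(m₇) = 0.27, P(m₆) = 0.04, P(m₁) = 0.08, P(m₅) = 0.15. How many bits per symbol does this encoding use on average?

L̄ = Σ pᵢ·ℓᵢ = 0.13·3 + 0.08·3 + 0.25·3 + 0.27·3 + 0.04·2 + 0.08·3 + 0.15·3 = 2.96 bits/symbol.

2.96 bits/symbol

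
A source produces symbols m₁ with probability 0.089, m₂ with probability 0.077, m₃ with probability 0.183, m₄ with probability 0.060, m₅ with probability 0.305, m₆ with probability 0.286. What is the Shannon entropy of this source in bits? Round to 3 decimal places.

2.326 bits

H = −Σ pᵢ log₂ pᵢ.
−0.089·log₂(0.089) = 0.3106
−0.077·log₂(0.077) = 0.2848
−0.183·log₂(0.183) = 0.4484
−0.060·log₂(0.060) = 0.2435
−0.305·log₂(0.305) = 0.5225
−0.286·log₂(0.286) = 0.5165
Sum ≈ 2.3263 → 2.326 bits.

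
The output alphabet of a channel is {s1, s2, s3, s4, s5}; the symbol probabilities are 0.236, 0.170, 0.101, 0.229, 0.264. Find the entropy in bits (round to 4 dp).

H = −Σ pᵢ log₂ pᵢ.
−0.236·log₂(0.236) = 0.4916
−0.170·log₂(0.170) = 0.4346
−0.101·log₂(0.101) = 0.3341
−0.229·log₂(0.229) = 0.4870
−0.264·log₂(0.264) = 0.5072
Sum ≈ 2.2545 → 2.2545 bits.

2.2545 bits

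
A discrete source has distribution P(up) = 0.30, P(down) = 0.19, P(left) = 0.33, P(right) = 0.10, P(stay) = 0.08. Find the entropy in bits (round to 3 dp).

2.128 bits

H = −Σ pᵢ log₂ pᵢ.
−0.30·log₂(0.30) = 0.5211
−0.19·log₂(0.19) = 0.4552
−0.33·log₂(0.33) = 0.5278
−0.10·log₂(0.10) = 0.3322
−0.08·log₂(0.08) = 0.2915
Sum ≈ 2.1278 → 2.128 bits.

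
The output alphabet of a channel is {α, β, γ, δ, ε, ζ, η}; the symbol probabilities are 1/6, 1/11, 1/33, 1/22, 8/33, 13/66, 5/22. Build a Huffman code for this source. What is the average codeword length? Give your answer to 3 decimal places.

Repeatedly combine the two least-probable nodes; the expected code length is the sum of the merged weights.
merge 1/33 + 1/22 → 5/66
merge 5/66 + 1/11 → 1/6
merge 1/6 + 1/6 → 1/3
merge 13/66 + 5/22 → 14/33
merge 8/33 + 1/3 → 19/33
merge 14/33 + 19/33 → 1
L = 5/66 + 1/6 + 1/3 + 14/33 + 19/33 + 1 = 85/33 ≈ 2.576 bits/symbol.

2.576 bits/symbol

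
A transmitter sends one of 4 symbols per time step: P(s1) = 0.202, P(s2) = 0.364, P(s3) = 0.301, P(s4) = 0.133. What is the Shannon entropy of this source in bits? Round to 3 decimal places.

1.905 bits

H = −Σ pᵢ log₂ pᵢ.
−0.202·log₂(0.202) = 0.4661
−0.364·log₂(0.364) = 0.5307
−0.301·log₂(0.301) = 0.5214
−0.133·log₂(0.133) = 0.3871
Sum ≈ 1.9053 → 1.905 bits.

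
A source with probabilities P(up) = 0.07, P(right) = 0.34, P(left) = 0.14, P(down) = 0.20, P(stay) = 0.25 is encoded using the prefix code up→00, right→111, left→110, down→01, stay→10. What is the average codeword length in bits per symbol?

2.48 bits/symbol

L̄ = Σ pᵢ·ℓᵢ = 0.07·2 + 0.34·3 + 0.14·3 + 0.20·2 + 0.25·2 = 2.48 bits/symbol.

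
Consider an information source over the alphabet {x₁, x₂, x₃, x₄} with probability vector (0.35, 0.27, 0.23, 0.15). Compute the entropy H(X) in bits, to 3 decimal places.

H = −Σ pᵢ log₂ pᵢ.
−0.35·log₂(0.35) = 0.5301
−0.27·log₂(0.27) = 0.5100
−0.23·log₂(0.23) = 0.4877
−0.15·log₂(0.15) = 0.4105
Sum ≈ 1.9383 → 1.938 bits.

1.938 bits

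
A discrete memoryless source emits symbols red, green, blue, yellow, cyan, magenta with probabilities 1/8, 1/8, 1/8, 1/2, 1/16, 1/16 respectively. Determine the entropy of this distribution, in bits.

2.125 bits

Each probability is a power of 1/2, so log₂(1/p) is an integer.
H = Σ p·log₂(1/p) = 1/8·3 + 1/8·3 + 1/8·3 + 1/2·1 + 1/16·4 + 1/16·4 = 2.125 bits.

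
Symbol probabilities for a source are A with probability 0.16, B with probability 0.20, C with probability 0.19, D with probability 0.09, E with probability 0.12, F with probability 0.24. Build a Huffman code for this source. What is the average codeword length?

2.56 bits/symbol

Repeatedly combine the two least-probable nodes; the expected code length is the sum of the merged weights.
merge 9/100 + 3/25 → 21/100
merge 4/25 + 19/100 → 7/20
merge 1/5 + 21/100 → 41/100
merge 6/25 + 7/20 → 59/100
merge 41/100 + 59/100 → 1
L = 21/100 + 7/20 + 41/100 + 59/100 + 1 = 64/25 = 2.56 bits/symbol.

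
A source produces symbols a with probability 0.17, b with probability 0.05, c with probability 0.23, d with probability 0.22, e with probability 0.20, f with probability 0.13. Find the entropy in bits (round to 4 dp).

2.4660 bits

H = −Σ pᵢ log₂ pᵢ.
−0.17·log₂(0.17) = 0.4346
−0.05·log₂(0.05) = 0.2161
−0.23·log₂(0.23) = 0.4877
−0.22·log₂(0.22) = 0.4806
−0.20·log₂(0.20) = 0.4644
−0.13·log₂(0.13) = 0.3826
Sum ≈ 2.4660 → 2.4660 bits.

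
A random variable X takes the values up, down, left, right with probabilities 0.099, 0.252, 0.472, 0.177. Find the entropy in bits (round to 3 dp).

H = −Σ pᵢ log₂ pᵢ.
−0.099·log₂(0.099) = 0.3303
−0.252·log₂(0.252) = 0.5011
−0.472·log₂(0.472) = 0.5112
−0.177·log₂(0.177) = 0.4422
Sum ≈ 1.7848 → 1.785 bits.

1.785 bits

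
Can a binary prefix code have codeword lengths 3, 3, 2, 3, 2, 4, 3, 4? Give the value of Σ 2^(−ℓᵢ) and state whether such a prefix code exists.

1.125; no

With common denominator 2^4 = 16: Σ 2^(−ℓᵢ) = 2/16 + 2/16 + 4/16 + 2/16 + 4/16 + 1/16 + 2/16 + 1/16 = 18/16 = 1.125.
Kraft's inequality requires Σ ≤ 1; here Σ = 1.125 > 1, so no such prefix code exists.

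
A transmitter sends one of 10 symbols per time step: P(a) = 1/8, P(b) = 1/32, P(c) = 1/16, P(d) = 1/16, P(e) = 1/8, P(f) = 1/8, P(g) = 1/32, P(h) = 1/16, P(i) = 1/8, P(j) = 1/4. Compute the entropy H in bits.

Each probability is a power of 1/2, so log₂(1/p) is an integer.
H = Σ p·log₂(1/p) = 1/8·3 + 1/32·5 + 1/16·4 + 1/16·4 + 1/8·3 + 1/8·3 + 1/32·5 + 1/16·4 + 1/8·3 + 1/4·2 = 3.0625 bits.

3.0625 bits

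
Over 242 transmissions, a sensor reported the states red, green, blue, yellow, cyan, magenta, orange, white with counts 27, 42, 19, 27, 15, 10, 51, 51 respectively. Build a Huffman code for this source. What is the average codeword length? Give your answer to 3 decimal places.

Probabilities are the counts divided by 242.
Repeatedly combine the two least-probable nodes; the expected code length is the sum of the merged weights.
merge 5/121 + 15/242 → 25/242
merge 19/242 + 25/242 → 2/11
merge 27/242 + 27/242 → 27/121
merge 21/121 + 2/11 → 43/121
merge 51/242 + 51/242 → 51/121
merge 27/121 + 43/121 → 70/121
merge 51/121 + 70/121 → 1
L = 25/242 + 2/11 + 27/121 + 43/121 + 51/121 + 70/121 + 1 = 63/22 ≈ 2.864 bits/symbol.

2.864 bits/symbol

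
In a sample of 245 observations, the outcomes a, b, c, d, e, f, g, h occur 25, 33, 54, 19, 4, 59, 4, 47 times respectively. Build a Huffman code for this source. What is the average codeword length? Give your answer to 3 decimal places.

Probabilities are the counts divided by 245.
Repeatedly combine the two least-probable nodes; the expected code length is the sum of the merged weights.
merge 4/245 + 4/245 → 8/245
merge 8/245 + 19/245 → 27/245
merge 5/49 + 27/245 → 52/245
merge 33/245 + 47/245 → 16/49
merge 52/245 + 54/245 → 106/245
merge 59/245 + 16/49 → 139/245
merge 106/245 + 139/245 → 1
L = 8/245 + 27/245 + 52/245 + 16/49 + 106/245 + 139/245 + 1 = 657/245 ≈ 2.682 bits/symbol.

2.682 bits/symbol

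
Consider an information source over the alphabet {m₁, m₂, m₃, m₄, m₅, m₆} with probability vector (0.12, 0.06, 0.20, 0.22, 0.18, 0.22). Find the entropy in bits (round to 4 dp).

2.4814 bits

H = −Σ pᵢ log₂ pᵢ.
−0.12·log₂(0.12) = 0.3671
−0.06·log₂(0.06) = 0.2435
−0.20·log₂(0.20) = 0.4644
−0.22·log₂(0.22) = 0.4806
−0.18·log₂(0.18) = 0.4453
−0.22·log₂(0.22) = 0.4806
Sum ≈ 2.4814 → 2.4814 bits.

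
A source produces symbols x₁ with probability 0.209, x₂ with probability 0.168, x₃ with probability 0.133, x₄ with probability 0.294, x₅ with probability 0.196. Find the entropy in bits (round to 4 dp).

H = −Σ pᵢ log₂ pᵢ.
−0.209·log₂(0.209) = 0.4720
−0.168·log₂(0.168) = 0.4323
−0.133·log₂(0.133) = 0.3871
−0.294·log₂(0.294) = 0.5192
−0.196·log₂(0.196) = 0.4608
Sum ≈ 2.2715 → 2.2715 bits.

2.2715 bits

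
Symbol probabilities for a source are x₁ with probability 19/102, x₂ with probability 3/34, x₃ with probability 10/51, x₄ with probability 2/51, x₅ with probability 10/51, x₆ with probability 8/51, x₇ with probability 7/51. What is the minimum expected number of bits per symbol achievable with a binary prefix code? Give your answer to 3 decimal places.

2.735 bits/symbol

Repeatedly combine the two least-probable nodes; the expected code length is the sum of the merged weights.
merge 2/51 + 3/34 → 13/102
merge 13/102 + 7/51 → 9/34
merge 8/51 + 19/102 → 35/102
merge 10/51 + 10/51 → 20/51
merge 9/34 + 35/102 → 31/51
merge 20/51 + 31/51 → 1
L = 13/102 + 9/34 + 35/102 + 20/51 + 31/51 + 1 = 93/34 ≈ 2.735 bits/symbol.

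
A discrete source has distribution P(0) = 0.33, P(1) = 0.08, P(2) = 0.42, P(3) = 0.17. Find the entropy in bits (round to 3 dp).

H = −Σ pᵢ log₂ pᵢ.
−0.33·log₂(0.33) = 0.5278
−0.08·log₂(0.08) = 0.2915
−0.42·log₂(0.42) = 0.5256
−0.17·log₂(0.17) = 0.4346
Sum ≈ 1.7796 → 1.780 bits.

1.780 bits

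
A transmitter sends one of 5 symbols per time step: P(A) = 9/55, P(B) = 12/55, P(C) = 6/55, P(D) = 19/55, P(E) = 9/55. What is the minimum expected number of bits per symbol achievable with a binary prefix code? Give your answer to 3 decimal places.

Repeatedly combine the two least-probable nodes; the expected code length is the sum of the merged weights.
merge 6/55 + 9/55 → 3/11
merge 9/55 + 12/55 → 21/55
merge 3/11 + 19/55 → 34/55
merge 21/55 + 34/55 → 1
L = 3/11 + 21/55 + 34/55 + 1 = 25/11 ≈ 2.273 bits/symbol.

2.273 bits/symbol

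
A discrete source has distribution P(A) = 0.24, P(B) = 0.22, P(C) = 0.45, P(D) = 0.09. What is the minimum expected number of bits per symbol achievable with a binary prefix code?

1.86 bits/symbol

Repeatedly combine the two least-probable nodes; the expected code length is the sum of the merged weights.
merge 9/100 + 11/50 → 31/100
merge 6/25 + 31/100 → 11/20
merge 9/20 + 11/20 → 1
L = 31/100 + 11/20 + 1 = 93/50 = 1.86 bits/symbol.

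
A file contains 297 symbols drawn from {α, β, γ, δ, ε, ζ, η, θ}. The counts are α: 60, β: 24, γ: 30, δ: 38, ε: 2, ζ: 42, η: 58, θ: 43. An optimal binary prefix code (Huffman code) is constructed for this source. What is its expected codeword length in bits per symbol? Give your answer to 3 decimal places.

2.879 bits/symbol

Probabilities are the counts divided by 297.
Repeatedly combine the two least-probable nodes; the expected code length is the sum of the merged weights.
merge 2/297 + 8/99 → 26/297
merge 26/297 + 10/99 → 56/297
merge 38/297 + 14/99 → 80/297
merge 43/297 + 56/297 → 1/3
merge 58/297 + 20/99 → 118/297
merge 80/297 + 1/3 → 179/297
merge 118/297 + 179/297 → 1
L = 26/297 + 56/297 + 80/297 + 1/3 + 118/297 + 179/297 + 1 = 95/33 ≈ 2.879 bits/symbol.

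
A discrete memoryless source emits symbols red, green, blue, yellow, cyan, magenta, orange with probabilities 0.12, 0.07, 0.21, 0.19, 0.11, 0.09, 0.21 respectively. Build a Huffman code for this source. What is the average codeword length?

2.74 bits/symbol

Repeatedly combine the two least-probable nodes; the expected code length is the sum of the merged weights.
merge 7/100 + 9/100 → 4/25
merge 11/100 + 3/25 → 23/100
merge 4/25 + 19/100 → 7/20
merge 21/100 + 21/100 → 21/50
merge 23/100 + 7/20 → 29/50
merge 21/50 + 29/50 → 1
L = 4/25 + 23/100 + 7/20 + 21/50 + 29/50 + 1 = 137/50 = 2.74 bits/symbol.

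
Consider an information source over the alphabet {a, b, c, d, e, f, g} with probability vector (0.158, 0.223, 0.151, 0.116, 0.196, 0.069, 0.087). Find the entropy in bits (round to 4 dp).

H = −Σ pᵢ log₂ pᵢ.
−0.158·log₂(0.158) = 0.4206
−0.223·log₂(0.223) = 0.4828
−0.151·log₂(0.151) = 0.4118
−0.116·log₂(0.116) = 0.3605
−0.196·log₂(0.196) = 0.4608
−0.069·log₂(0.069) = 0.2662
−0.087·log₂(0.087) = 0.3065
Sum ≈ 2.7092 → 2.7092 bits.

2.7092 bits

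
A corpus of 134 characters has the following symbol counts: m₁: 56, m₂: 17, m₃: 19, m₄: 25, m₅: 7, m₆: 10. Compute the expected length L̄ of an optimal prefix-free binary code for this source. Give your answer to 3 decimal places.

Probabilities are the counts divided by 134.
Repeatedly combine the two least-probable nodes; the expected code length is the sum of the merged weights.
merge 7/134 + 5/67 → 17/134
merge 17/134 + 17/134 → 17/67
merge 19/134 + 25/134 → 22/67
merge 17/67 + 22/67 → 39/67
merge 28/67 + 39/67 → 1
L = 17/134 + 17/67 + 22/67 + 39/67 + 1 = 307/134 ≈ 2.291 bits/symbol.

2.291 bits/symbol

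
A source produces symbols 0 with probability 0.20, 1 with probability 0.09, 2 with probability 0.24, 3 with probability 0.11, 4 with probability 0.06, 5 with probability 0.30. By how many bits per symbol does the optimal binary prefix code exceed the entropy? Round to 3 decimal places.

0.024 bits

Entropy H = −Σ p log₂ p ≈ 2.3861 bits.
Huffman merges: 3/50+9/100→3/20; 11/100+3/20→13/50; 1/5+6/25→11/25; 13/50+3/10→14/25; 11/25+14/25→1. L = 241/100 ≈ 2.4100.
L − H = 2.4100 − 2.3861 = 0.024 bits.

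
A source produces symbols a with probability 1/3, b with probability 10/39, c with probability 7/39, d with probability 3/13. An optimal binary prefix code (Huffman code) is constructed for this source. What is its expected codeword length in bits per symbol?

2 bits/symbol

Repeatedly combine the two least-probable nodes; the expected code length is the sum of the merged weights.
merge 7/39 + 3/13 → 16/39
merge 10/39 + 1/3 → 23/39
merge 16/39 + 23/39 → 1
L = 16/39 + 23/39 + 1 = 2 bits/symbol.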